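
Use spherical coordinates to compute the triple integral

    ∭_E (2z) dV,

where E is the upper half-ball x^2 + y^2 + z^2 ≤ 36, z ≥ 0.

In spherical coordinates, x = ρ sin(φ) cos(θ), y = ρ sin(φ) sin(θ), z = ρ cos(φ), and dV = ρ^2 sin(φ) dρ dφ dθ.

The integrand becomes 2ρ cos(φ), so

    ∭_E (2z) dV = ∫_{0}^{2π} ∫_{0}^{π/2} ∫_{0}^{6} (2ρ cos(φ)) · ρ^2 sin(φ) dρ dφ dθ.

Inner (ρ): 324sin(2φ).
Middle (φ): 324.
Outer (θ): 648π.

Therefore the triple integral equals 648π.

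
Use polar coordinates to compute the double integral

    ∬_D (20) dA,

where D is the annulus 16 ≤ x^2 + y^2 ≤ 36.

The region D is 4 ≤ r ≤ 6, 0 ≤ θ ≤ 2π in polar coordinates, where x = r cos(θ), y = r sin(θ), and dA = r dr dθ.

Under the substitution, the integrand becomes 20, so

    ∬_D (20) dA = ∫_{0}^{2π} ∫_{4}^{6} (20) · r dr dθ.

Inner integral (in r): ∫_{4}^{6} (20) · r dr = 200.

Outer integral (in θ): ∫_{0}^{2π} (200) dθ = 400π.

Therefore ∬_D (20) dA = 400π.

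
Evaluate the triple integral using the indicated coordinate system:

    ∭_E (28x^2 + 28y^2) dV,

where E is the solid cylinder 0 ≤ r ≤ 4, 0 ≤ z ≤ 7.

In cylindrical coordinates, x = r cos(θ), y = r sin(θ), z = z, and dV = r dr dθ dz.

The integrand becomes 28r^2, so

    ∭_E (28x^2 + 28y^2) dV = ∫_{0}^{2π} ∫_{0}^{4} ∫_{0}^{7} (28r^2) · r dz dr dθ.

Inner (z): 196r^3.
Middle (r from 0 to 4): 12544.
Outer (θ): 25088π.

Therefore the triple integral equals 25088π.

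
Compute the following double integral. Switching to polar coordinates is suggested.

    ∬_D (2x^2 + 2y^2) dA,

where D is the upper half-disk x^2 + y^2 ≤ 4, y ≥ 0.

The region D is 0 ≤ r ≤ 2, 0 ≤ θ ≤ π in polar coordinates, where x = r cos(θ), y = r sin(θ), and dA = r dr dθ.

Under the substitution, the integrand becomes 2r^2, so

    ∬_D (2x^2 + 2y^2) dA = ∫_{0}^{π} ∫_{0}^{2} (2r^2) · r dr dθ.

Inner integral (in r): ∫_{0}^{2} (2r^2) · r dr = 8.

Outer integral (in θ): ∫_{0}^{π} (8) dθ = 8π.

Therefore ∬_D (2x^2 + 2y^2) dA = 8π.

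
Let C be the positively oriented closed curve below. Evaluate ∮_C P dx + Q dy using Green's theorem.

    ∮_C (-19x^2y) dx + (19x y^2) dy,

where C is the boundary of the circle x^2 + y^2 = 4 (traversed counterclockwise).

Green's theorem converts the closed line integral into a double integral over the enclosed region D:

    ∮_C P dx + Q dy = ∬_D (∂Q/∂x - ∂P/∂y) dA.

Here P = -19x^2y, Q = 19x y^2, so

    ∂Q/∂x = 19y^2,    ∂P/∂y = -19x^2,
    ∂Q/∂x - ∂P/∂y = 19x^2 + 19y^2.

D is the region x^2 + y^2 ≤ 4. Evaluating the double integral:

In polar coordinates (x = r cos θ, y = r sin θ, dA = r dr dθ) the integrand becomes 19r^2, so

    ∬_D (19x^2 + 19y^2) dA = ∫_0^{2π} ∫_0^{2} (19r^2) · r dr dθ.

Inner (r from 0 to 2): 76.
Outer (θ from 0 to 2π): 152π.

Therefore ∮_C P dx + Q dy = 152π.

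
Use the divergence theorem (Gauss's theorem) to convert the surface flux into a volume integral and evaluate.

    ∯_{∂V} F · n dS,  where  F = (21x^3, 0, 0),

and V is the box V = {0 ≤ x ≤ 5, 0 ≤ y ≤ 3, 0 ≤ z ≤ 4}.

By the divergence theorem,

    ∯_{∂V} F · n dS = ∭_V (∇ · F) dV.

Compute the divergence:
    ∇ · F = ∂F_x/∂x + ∂F_y/∂y + ∂F_z/∂z = 63x^2 + 0 + 0 = 63x^2.

V is a rectangular box, so dV = dx dy dz with 0 ≤ x ≤ 5, 0 ≤ y ≤ 3, 0 ≤ z ≤ 4.

Integrate (63x^2) over V as an iterated integral:

    ∭_V (∇·F) dV = ∫_0^{5} ∫_0^{3} ∫_0^{4} (63x^2) dz dy dx.

Inner (z from 0 to 4): 252x^2.
Middle (y from 0 to 3): 756x^2.
Outer (x from 0 to 5): 31500.

Therefore ∯_{∂V} F · n dS = 31500.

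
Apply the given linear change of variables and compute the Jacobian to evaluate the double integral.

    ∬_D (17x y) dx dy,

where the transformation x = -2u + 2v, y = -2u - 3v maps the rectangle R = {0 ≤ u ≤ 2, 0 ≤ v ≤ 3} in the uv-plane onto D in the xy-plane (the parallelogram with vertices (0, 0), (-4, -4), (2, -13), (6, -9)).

Compute the Jacobian determinant of (x, y) with respect to (u, v):

    ∂(x,y)/∂(u,v) = | -2  2 | = (-2)(-3) - (2)(-2) = 10.
                   | -2  -3 |

Its absolute value is |J| = 10 (the area scaling factor).

Substituting x = -2u + 2v, y = -2u - 3v into the integrand,

    17x y → 68u^2 + 34u v - 102v^2,

so the integral becomes

    ∬_R (68u^2 + 34u v - 102v^2) · |J| du dv = ∫_0^2 ∫_0^3 (680u^2 + 340u v - 1020v^2) dv du.

Inner (v): 2040u^2 + 1530u - 9180.
Outer (u): -9860.

Therefore ∬_D (17x y) dx dy = -9860.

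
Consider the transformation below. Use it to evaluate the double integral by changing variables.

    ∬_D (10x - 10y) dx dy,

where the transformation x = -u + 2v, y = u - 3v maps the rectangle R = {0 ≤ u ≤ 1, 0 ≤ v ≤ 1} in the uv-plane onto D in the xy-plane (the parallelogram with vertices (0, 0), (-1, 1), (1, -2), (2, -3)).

Compute the Jacobian determinant of (x, y) with respect to (u, v):

    ∂(x,y)/∂(u,v) = | -1  2 | = (-1)(-3) - (2)(1) = 1.
                   | 1  -3 |

Its absolute value is |J| = 1 (the area scaling factor).

Substituting x = -u + 2v, y = u - 3v into the integrand,

    10x - 10y → -20u + 50v,

so the integral becomes

    ∬_R (-20u + 50v) · |J| du dv = ∫_0^1 ∫_0^1 (-20u + 50v) dv du.

Inner (v): 25 - 20u.
Outer (u): 15.

Therefore ∬_D (10x - 10y) dx dy = 15.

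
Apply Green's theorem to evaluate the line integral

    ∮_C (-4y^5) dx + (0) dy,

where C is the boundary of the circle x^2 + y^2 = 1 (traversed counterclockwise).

Green's theorem converts the closed line integral into a double integral over the enclosed region D:

    ∮_C P dx + Q dy = ∬_D (∂Q/∂x - ∂P/∂y) dA.

Here P = -4y^5, Q = 0, so

    ∂Q/∂x = 0,    ∂P/∂y = -20y^4,
    ∂Q/∂x - ∂P/∂y = 20y^4.

D is the region x^2 + y^2 ≤ 1. Evaluating the double integral:

In polar coordinates (x = r cos θ, y = r sin θ, dA = r dr dθ) the integrand becomes 20r^4sin(θ)^4, so

    ∬_D (20y^4) dA = ∫_0^{2π} ∫_0^{1} (20r^4sin(θ)^4) · r dr dθ.

Inner (r from 0 to 1): 10sin(θ)^4/3.
Outer (θ from 0 to 2π): 5π/2.

Therefore ∮_C P dx + Q dy = 5π/2.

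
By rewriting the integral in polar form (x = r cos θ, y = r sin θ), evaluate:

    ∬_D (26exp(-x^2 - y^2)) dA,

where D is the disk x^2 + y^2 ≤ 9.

The region D is 0 ≤ r ≤ 3, 0 ≤ θ ≤ 2π in polar coordinates, where x = r cos(θ), y = r sin(θ), and dA = r dr dθ.

Under the substitution, the integrand becomes 26exp(-r^2), so

    ∬_D (26exp(-x^2 - y^2)) dA = ∫_{0}^{2π} ∫_{0}^{3} (26exp(-r^2)) · r dr dθ.

Inner integral (in r): ∫_{0}^{3} (26exp(-r^2)) · r dr = 13 - 13exp(-9).

Outer integral (in θ): ∫_{0}^{2π} (13 - 13exp(-9)) dθ = -26π exp(-9) + 26π.

Therefore ∬_D (26exp(-x^2 - y^2)) dA = -26π exp(-9) + 26π.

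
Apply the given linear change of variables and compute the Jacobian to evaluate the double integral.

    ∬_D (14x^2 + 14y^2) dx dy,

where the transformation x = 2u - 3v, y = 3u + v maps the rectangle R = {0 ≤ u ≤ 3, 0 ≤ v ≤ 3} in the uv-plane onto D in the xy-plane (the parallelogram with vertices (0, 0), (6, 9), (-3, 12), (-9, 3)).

Compute the Jacobian determinant of (x, y) with respect to (u, v):

    ∂(x,y)/∂(u,v) = | 2  -3 | = (2)(1) - (-3)(3) = 11.
                   | 3  1 |

Its absolute value is |J| = 11 (the area scaling factor).

Substituting x = 2u - 3v, y = 3u + v into the integrand,

    14x^2 + 14y^2 → 182u^2 - 84u v + 140v^2,

so the integral becomes

    ∬_R (182u^2 - 84u v + 140v^2) · |J| du dv = ∫_0^3 ∫_0^3 (2002u^2 - 924u v + 1540v^2) dv du.

Inner (v): 6006u^2 - 4158u + 13860.
Outer (u): 76923.

Therefore ∬_D (14x^2 + 14y^2) dx dy = 76923.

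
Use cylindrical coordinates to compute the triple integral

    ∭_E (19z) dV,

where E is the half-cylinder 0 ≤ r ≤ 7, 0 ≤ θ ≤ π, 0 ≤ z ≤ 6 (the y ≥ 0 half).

In cylindrical coordinates, x = r cos(θ), y = r sin(θ), z = z, and dV = r dr dθ dz.

The integrand becomes 19z, so

    ∭_E (19z) dV = ∫_{0}^{π} ∫_{0}^{7} ∫_{0}^{6} (19z) · r dz dr dθ.

Inner (z): 342r.
Middle (r from 0 to 7): 8379.
Outer (θ): 8379π.

Therefore the triple integral equals 8379π.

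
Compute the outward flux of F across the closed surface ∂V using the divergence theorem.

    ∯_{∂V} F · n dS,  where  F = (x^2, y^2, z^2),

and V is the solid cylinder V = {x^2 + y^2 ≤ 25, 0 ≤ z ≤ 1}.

By the divergence theorem,

    ∯_{∂V} F · n dS = ∭_V (∇ · F) dV.

Compute the divergence:
    ∇ · F = ∂F_x/∂x + ∂F_y/∂y + ∂F_z/∂z = 2x + 2y + 2z.

In cylindrical coordinates, x = r cos(θ), y = r sin(θ), z = z, dV = r dr dθ dz, with 0 ≤ r ≤ 5, 0 ≤ θ ≤ 2π, 0 ≤ z ≤ 1.

The integrand, after substitution and multiplying by the volume element, becomes (2sqrt(2)r sin(θ + π/4) + 2z) · r, so

    ∭_V (∇·F) dV = ∫_0^{2π} ∫_0^{5} ∫_0^{1} (2sqrt(2)r sin(θ + π/4) + 2z) · r dz dr dθ.

Inner (z from 0 to 1): r (2sqrt(2)r sin(θ + π/4) + 1).
Middle (r from 0 to 5): 250sqrt(2)sin(θ + π/4)/3 + 25/2.
Outer (θ from 0 to 2π): 25π.

Therefore ∯_{∂V} F · n dS = 25π.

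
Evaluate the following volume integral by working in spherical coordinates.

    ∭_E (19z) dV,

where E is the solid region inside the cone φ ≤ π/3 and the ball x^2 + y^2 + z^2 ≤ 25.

In spherical coordinates, x = ρ sin(φ) cos(θ), y = ρ sin(φ) sin(θ), z = ρ cos(φ), and dV = ρ^2 sin(φ) dρ dφ dθ.

The integrand becomes 19ρ cos(φ), so

    ∭_E (19z) dV = ∫_{0}^{2π} ∫_{0}^{π/3} ∫_{0}^{5} (19ρ cos(φ)) · ρ^2 sin(φ) dρ dφ dθ.

Inner (ρ): 11875sin(2φ)/8.
Middle (φ): 35625/32.
Outer (θ): 35625π/16.

Therefore the triple integral equals 35625π/16.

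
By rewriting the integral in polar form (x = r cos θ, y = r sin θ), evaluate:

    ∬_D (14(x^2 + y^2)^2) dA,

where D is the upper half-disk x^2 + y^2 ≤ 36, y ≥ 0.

The region D is 0 ≤ r ≤ 6, 0 ≤ θ ≤ π in polar coordinates, where x = r cos(θ), y = r sin(θ), and dA = r dr dθ.

Under the substitution, the integrand becomes 14r^4, so

    ∬_D (14(x^2 + y^2)^2) dA = ∫_{0}^{π} ∫_{0}^{6} (14r^4) · r dr dθ.

Inner integral (in r): ∫_{0}^{6} (14r^4) · r dr = 108864.

Outer integral (in θ): ∫_{0}^{π} (108864) dθ = 108864π.

Therefore ∬_D (14(x^2 + y^2)^2) dA = 108864π.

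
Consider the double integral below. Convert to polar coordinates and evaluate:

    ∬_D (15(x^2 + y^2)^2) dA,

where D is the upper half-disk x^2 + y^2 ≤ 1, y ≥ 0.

The region D is 0 ≤ r ≤ 1, 0 ≤ θ ≤ π in polar coordinates, where x = r cos(θ), y = r sin(θ), and dA = r dr dθ.

Under the substitution, the integrand becomes 15r^4, so

    ∬_D (15(x^2 + y^2)^2) dA = ∫_{0}^{π} ∫_{0}^{1} (15r^4) · r dr dθ.

Inner integral (in r): ∫_{0}^{1} (15r^4) · r dr = 5/2.

Outer integral (in θ): ∫_{0}^{π} (5/2) dθ = 5π/2.

Therefore ∬_D (15(x^2 + y^2)^2) dA = 5π/2.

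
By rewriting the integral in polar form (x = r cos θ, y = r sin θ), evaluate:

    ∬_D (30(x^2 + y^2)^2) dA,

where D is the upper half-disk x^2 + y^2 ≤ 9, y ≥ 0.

The region D is 0 ≤ r ≤ 3, 0 ≤ θ ≤ π in polar coordinates, where x = r cos(θ), y = r sin(θ), and dA = r dr dθ.

Under the substitution, the integrand becomes 30r^4, so

    ∬_D (30(x^2 + y^2)^2) dA = ∫_{0}^{π} ∫_{0}^{3} (30r^4) · r dr dθ.

Inner integral (in r): ∫_{0}^{3} (30r^4) · r dr = 3645.

Outer integral (in θ): ∫_{0}^{π} (3645) dθ = 3645π.

Therefore ∬_D (30(x^2 + y^2)^2) dA = 3645π.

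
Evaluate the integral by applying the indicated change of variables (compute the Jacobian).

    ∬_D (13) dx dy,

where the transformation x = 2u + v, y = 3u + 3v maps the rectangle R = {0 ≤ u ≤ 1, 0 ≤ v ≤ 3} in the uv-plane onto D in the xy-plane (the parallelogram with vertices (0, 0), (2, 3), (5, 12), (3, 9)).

Compute the Jacobian determinant of (x, y) with respect to (u, v):

    ∂(x,y)/∂(u,v) = | 2  1 | = (2)(3) - (1)(3) = 3.
                   | 3  3 |

Its absolute value is |J| = 3 (the area scaling factor).

Substituting x = 2u + v, y = 3u + 3v into the integrand,

    13 → 13,

so the integral becomes

    ∬_R (13) · |J| du dv = ∫_0^1 ∫_0^3 (39) dv du.

Inner (v): 117.
Outer (u): 117.

Therefore ∬_D (13) dx dy = 117.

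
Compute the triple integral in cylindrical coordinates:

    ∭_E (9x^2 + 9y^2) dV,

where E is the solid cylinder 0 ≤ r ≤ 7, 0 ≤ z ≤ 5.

In cylindrical coordinates, x = r cos(θ), y = r sin(θ), z = z, and dV = r dr dθ dz.

The integrand becomes 9r^2, so

    ∭_E (9x^2 + 9y^2) dV = ∫_{0}^{2π} ∫_{0}^{7} ∫_{0}^{5} (9r^2) · r dz dr dθ.

Inner (z): 45r^3.
Middle (r from 0 to 7): 108045/4.
Outer (θ): 108045π/2.

Therefore the triple integral equals 108045π/2.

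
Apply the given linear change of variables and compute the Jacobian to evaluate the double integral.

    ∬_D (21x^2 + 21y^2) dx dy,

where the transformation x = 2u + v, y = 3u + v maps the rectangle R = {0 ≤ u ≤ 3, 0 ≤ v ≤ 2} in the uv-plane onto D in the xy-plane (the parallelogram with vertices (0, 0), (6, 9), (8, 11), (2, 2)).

Compute the Jacobian determinant of (x, y) with respect to (u, v):

    ∂(x,y)/∂(u,v) = | 2  1 | = (2)(1) - (1)(3) = -1.
                   | 3  1 |

Its absolute value is |J| = 1 (the area scaling factor).

Substituting x = 2u + v, y = 3u + v into the integrand,

    21x^2 + 21y^2 → 273u^2 + 210u v + 42v^2,

so the integral becomes

    ∬_R (273u^2 + 210u v + 42v^2) · |J| du dv = ∫_0^3 ∫_0^2 (273u^2 + 210u v + 42v^2) dv du.

Inner (v): 546u^2 + 420u + 112.
Outer (u): 7140.

Therefore ∬_D (21x^2 + 21y^2) dx dy = 7140.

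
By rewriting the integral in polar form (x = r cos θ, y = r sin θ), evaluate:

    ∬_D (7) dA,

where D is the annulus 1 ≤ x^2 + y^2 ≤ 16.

The region D is 1 ≤ r ≤ 4, 0 ≤ θ ≤ 2π in polar coordinates, where x = r cos(θ), y = r sin(θ), and dA = r dr dθ.

Under the substitution, the integrand becomes 7, so

    ∬_D (7) dA = ∫_{0}^{2π} ∫_{1}^{4} (7) · r dr dθ.

Inner integral (in r): ∫_{1}^{4} (7) · r dr = 105/2.

Outer integral (in θ): ∫_{0}^{2π} (105/2) dθ = 105π.

Therefore ∬_D (7) dA = 105π.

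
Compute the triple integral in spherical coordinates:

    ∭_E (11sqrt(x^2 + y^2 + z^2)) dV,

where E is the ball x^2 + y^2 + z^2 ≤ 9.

In spherical coordinates, x = ρ sin(φ) cos(θ), y = ρ sin(φ) sin(θ), z = ρ cos(φ), and dV = ρ^2 sin(φ) dρ dφ dθ.

The integrand becomes 11ρ, so

    ∭_E (11sqrt(x^2 + y^2 + z^2)) dV = ∫_{0}^{2π} ∫_{0}^{π} ∫_{0}^{3} (11ρ) · ρ^2 sin(φ) dρ dφ dθ.

Inner (ρ): 891sin(φ)/4.
Middle (φ): 891/2.
Outer (θ): 891π.

Therefore the triple integral equals 891π.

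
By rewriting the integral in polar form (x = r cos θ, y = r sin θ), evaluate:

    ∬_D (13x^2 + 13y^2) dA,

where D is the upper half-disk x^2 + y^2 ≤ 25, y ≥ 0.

The region D is 0 ≤ r ≤ 5, 0 ≤ θ ≤ π in polar coordinates, where x = r cos(θ), y = r sin(θ), and dA = r dr dθ.

Under the substitution, the integrand becomes 13r^2, so

    ∬_D (13x^2 + 13y^2) dA = ∫_{0}^{π} ∫_{0}^{5} (13r^2) · r dr dθ.

Inner integral (in r): ∫_{0}^{5} (13r^2) · r dr = 8125/4.

Outer integral (in θ): ∫_{0}^{π} (8125/4) dθ = 8125π/4.

Therefore ∬_D (13x^2 + 13y^2) dA = 8125π/4.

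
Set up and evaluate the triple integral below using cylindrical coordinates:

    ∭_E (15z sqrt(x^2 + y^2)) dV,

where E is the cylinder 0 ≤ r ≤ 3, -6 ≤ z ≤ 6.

In cylindrical coordinates, x = r cos(θ), y = r sin(θ), z = z, and dV = r dr dθ dz.

The integrand becomes 15r z, so

    ∭_E (15z sqrt(x^2 + y^2)) dV = ∫_{0}^{2π} ∫_{0}^{3} ∫_{-6}^{6} (15r z) · r dz dr dθ.

Inner (z): 0.
Middle (r from 0 to 3): 0.
Outer (θ): 0.

Therefore the triple integral equals 0.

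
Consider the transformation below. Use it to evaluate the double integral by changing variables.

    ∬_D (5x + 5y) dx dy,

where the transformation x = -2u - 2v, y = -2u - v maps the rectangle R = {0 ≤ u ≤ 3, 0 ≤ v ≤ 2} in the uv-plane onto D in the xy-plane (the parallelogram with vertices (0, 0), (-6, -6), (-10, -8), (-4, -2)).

Compute the Jacobian determinant of (x, y) with respect to (u, v):

    ∂(x,y)/∂(u,v) = | -2  -2 | = (-2)(-1) - (-2)(-2) = -2.
                   | -2  -1 |

Its absolute value is |J| = 2 (the area scaling factor).

Substituting x = -2u - 2v, y = -2u - v into the integrand,

    5x + 5y → -20u - 15v,

so the integral becomes

    ∬_R (-20u - 15v) · |J| du dv = ∫_0^3 ∫_0^2 (-40u - 30v) dv du.

Inner (v): -80u - 60.
Outer (u): -540.

Therefore ∬_D (5x + 5y) dx dy = -540.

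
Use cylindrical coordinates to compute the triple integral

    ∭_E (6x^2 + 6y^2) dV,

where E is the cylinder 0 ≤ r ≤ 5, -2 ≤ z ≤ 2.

In cylindrical coordinates, x = r cos(θ), y = r sin(θ), z = z, and dV = r dr dθ dz.

The integrand becomes 6r^2, so

    ∭_E (6x^2 + 6y^2) dV = ∫_{0}^{2π} ∫_{0}^{5} ∫_{-2}^{2} (6r^2) · r dz dr dθ.

Inner (z): 24r^3.
Middle (r from 0 to 5): 3750.
Outer (θ): 7500π.

Therefore the triple integral equals 7500π.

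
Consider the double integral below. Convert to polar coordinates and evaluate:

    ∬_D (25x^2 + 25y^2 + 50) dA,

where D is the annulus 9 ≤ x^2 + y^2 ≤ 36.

The region D is 3 ≤ r ≤ 6, 0 ≤ θ ≤ 2π in polar coordinates, where x = r cos(θ), y = r sin(θ), and dA = r dr dθ.

Under the substitution, the integrand becomes 25r^2 + 50, so

    ∬_D (25x^2 + 25y^2 + 50) dA = ∫_{0}^{2π} ∫_{3}^{6} (25r^2 + 50) · r dr dθ.

Inner integral (in r): ∫_{3}^{6} (25r^2 + 50) · r dr = 33075/4.

Outer integral (in θ): ∫_{0}^{2π} (33075/4) dθ = 33075π/2.

Therefore ∬_D (25x^2 + 25y^2 + 50) dA = 33075π/2.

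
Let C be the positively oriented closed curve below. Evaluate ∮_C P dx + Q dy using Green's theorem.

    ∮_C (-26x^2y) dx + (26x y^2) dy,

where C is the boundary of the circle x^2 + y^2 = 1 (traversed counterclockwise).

Green's theorem converts the closed line integral into a double integral over the enclosed region D:

    ∮_C P dx + Q dy = ∬_D (∂Q/∂x - ∂P/∂y) dA.

Here P = -26x^2y, Q = 26x y^2, so

    ∂Q/∂x = 26y^2,    ∂P/∂y = -26x^2,
    ∂Q/∂x - ∂P/∂y = 26x^2 + 26y^2.

D is the region x^2 + y^2 ≤ 1. Evaluating the double integral:

In polar coordinates (x = r cos θ, y = r sin θ, dA = r dr dθ) the integrand becomes 26r^2, so

    ∬_D (26x^2 + 26y^2) dA = ∫_0^{2π} ∫_0^{1} (26r^2) · r dr dθ.

Inner (r from 0 to 1): 13/2.
Outer (θ from 0 to 2π): 13π.

Therefore ∮_C P dx + Q dy = 13π.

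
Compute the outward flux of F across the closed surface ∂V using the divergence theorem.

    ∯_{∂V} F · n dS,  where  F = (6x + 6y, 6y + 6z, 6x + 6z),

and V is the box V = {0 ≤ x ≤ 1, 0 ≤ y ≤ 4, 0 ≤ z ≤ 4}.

By the divergence theorem,

    ∯_{∂V} F · n dS = ∭_V (∇ · F) dV.

Compute the divergence:
    ∇ · F = ∂F_x/∂x + ∂F_y/∂y + ∂F_z/∂z = 6 + 6 + 6 = 18.

V is a rectangular box, so dV = dx dy dz with 0 ≤ x ≤ 1, 0 ≤ y ≤ 4, 0 ≤ z ≤ 4.

Integrate (18) over V as an iterated integral:

    ∭_V (∇·F) dV = ∫_0^{1} ∫_0^{4} ∫_0^{4} (18) dz dy dx.

Inner (z from 0 to 4): 72.
Middle (y from 0 to 4): 288.
Outer (x from 0 to 1): 288.

Therefore ∯_{∂V} F · n dS = 288.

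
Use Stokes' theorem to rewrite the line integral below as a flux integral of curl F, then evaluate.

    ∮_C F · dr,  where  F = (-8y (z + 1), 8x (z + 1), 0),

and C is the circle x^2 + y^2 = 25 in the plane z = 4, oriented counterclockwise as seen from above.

Let S be the flat disk x^2 + y^2 ≤ 25 in the plane z = 4, with upward unit normal n̂ = ẑ. By Stokes' theorem,

    ∮_C F · dr = ∬_S (∇ × F) · n̂ dS = ∬_D (curl F)_z dA,

where D is the disk x^2 + y^2 ≤ 25.

Compute the curl of F = (-8y (z + 1), 8x (z + 1), 0):
    (∇ × F)_x = ∂F_z/∂y - ∂F_y/∂z = -8x,
    (∇ × F)_y = ∂F_x/∂z - ∂F_z/∂x = -8y,
    (∇ × F)_z = ∂F_y/∂x - ∂F_x/∂y = 16z + 16.

On z = 4, (curl F)_z = 80.

Convert to polar (x = r cos θ, y = r sin θ, dA = r dr dθ); the integrand becomes 80, so

    ∬_D (curl F)_z dA = ∫_0^{2π} ∫_0^{5} (80) · r dr dθ.

Inner (r from 0 to 5): 1000.
Outer (θ from 0 to 2π): 2000π.

Therefore ∮_C F · dr = 2000π.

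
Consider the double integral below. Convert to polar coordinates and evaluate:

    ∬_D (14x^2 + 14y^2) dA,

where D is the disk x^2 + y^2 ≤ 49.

The region D is 0 ≤ r ≤ 7, 0 ≤ θ ≤ 2π in polar coordinates, where x = r cos(θ), y = r sin(θ), and dA = r dr dθ.

Under the substitution, the integrand becomes 14r^2, so

    ∬_D (14x^2 + 14y^2) dA = ∫_{0}^{2π} ∫_{0}^{7} (14r^2) · r dr dθ.

Inner integral (in r): ∫_{0}^{7} (14r^2) · r dr = 16807/2.

Outer integral (in θ): ∫_{0}^{2π} (16807/2) dθ = 16807π.

Therefore ∬_D (14x^2 + 14y^2) dA = 16807π.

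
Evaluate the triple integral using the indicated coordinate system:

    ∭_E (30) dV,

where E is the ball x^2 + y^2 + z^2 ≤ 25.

In spherical coordinates, x = ρ sin(φ) cos(θ), y = ρ sin(φ) sin(θ), z = ρ cos(φ), and dV = ρ^2 sin(φ) dρ dφ dθ.

The integrand becomes 30, so

    ∭_E (30) dV = ∫_{0}^{2π} ∫_{0}^{π} ∫_{0}^{5} (30) · ρ^2 sin(φ) dρ dφ dθ.

Inner (ρ): 1250sin(φ).
Middle (φ): 2500.
Outer (θ): 5000π.

Therefore the triple integral equals 5000π.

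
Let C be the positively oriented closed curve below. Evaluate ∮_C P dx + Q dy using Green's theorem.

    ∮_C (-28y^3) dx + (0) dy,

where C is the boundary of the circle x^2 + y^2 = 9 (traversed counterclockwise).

Green's theorem converts the closed line integral into a double integral over the enclosed region D:

    ∮_C P dx + Q dy = ∬_D (∂Q/∂x - ∂P/∂y) dA.

Here P = -28y^3, Q = 0, so

    ∂Q/∂x = 0,    ∂P/∂y = -84y^2,
    ∂Q/∂x - ∂P/∂y = 84y^2.

D is the region x^2 + y^2 ≤ 9. Evaluating the double integral:

In polar coordinates (x = r cos θ, y = r sin θ, dA = r dr dθ) the integrand becomes 84r^2sin(θ)^2, so

    ∬_D (84y^2) dA = ∫_0^{2π} ∫_0^{3} (84r^2sin(θ)^2) · r dr dθ.

Inner (r from 0 to 3): 1701sin(θ)^2.
Outer (θ from 0 to 2π): 1701π.

Therefore ∮_C P dx + Q dy = 1701π.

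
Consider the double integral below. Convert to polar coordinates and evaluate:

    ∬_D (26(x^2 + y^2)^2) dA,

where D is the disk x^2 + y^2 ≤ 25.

The region D is 0 ≤ r ≤ 5, 0 ≤ θ ≤ 2π in polar coordinates, where x = r cos(θ), y = r sin(θ), and dA = r dr dθ.

Under the substitution, the integrand becomes 26r^4, so

    ∬_D (26(x^2 + y^2)^2) dA = ∫_{0}^{2π} ∫_{0}^{5} (26r^4) · r dr dθ.

Inner integral (in r): ∫_{0}^{5} (26r^4) · r dr = 203125/3.

Outer integral (in θ): ∫_{0}^{2π} (203125/3) dθ = 406250π/3.

Therefore ∬_D (26(x^2 + y^2)^2) dA = 406250π/3.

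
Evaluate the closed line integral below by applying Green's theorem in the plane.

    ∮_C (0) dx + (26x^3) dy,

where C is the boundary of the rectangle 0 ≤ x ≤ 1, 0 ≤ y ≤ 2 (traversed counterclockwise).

Green's theorem converts the closed line integral into a double integral over the enclosed region D:

    ∮_C P dx + Q dy = ∬_D (∂Q/∂x - ∂P/∂y) dA.

Here P = 0, Q = 26x^3, so

    ∂Q/∂x = 78x^2,    ∂P/∂y = 0,
    ∂Q/∂x - ∂P/∂y = 78x^2.

D is the region 0 ≤ x ≤ 1, 0 ≤ y ≤ 2. Evaluating the double integral:

    ∬_D (78x^2) dA = ∫_0^{1} ∫_0^{2} (78x^2) dy dx.

Inner (y from 0 to 2): 156x^2.
Outer (x from 0 to 1): 52.

Therefore ∮_C P dx + Q dy = 52.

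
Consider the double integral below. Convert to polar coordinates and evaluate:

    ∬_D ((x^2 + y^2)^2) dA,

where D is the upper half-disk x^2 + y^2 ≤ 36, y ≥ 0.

The region D is 0 ≤ r ≤ 6, 0 ≤ θ ≤ π in polar coordinates, where x = r cos(θ), y = r sin(θ), and dA = r dr dθ.

Under the substitution, the integrand becomes r^4, so

    ∬_D ((x^2 + y^2)^2) dA = ∫_{0}^{π} ∫_{0}^{6} (r^4) · r dr dθ.

Inner integral (in r): ∫_{0}^{6} (r^4) · r dr = 7776.

Outer integral (in θ): ∫_{0}^{π} (7776) dθ = 7776π.

Therefore ∬_D ((x^2 + y^2)^2) dA = 7776π.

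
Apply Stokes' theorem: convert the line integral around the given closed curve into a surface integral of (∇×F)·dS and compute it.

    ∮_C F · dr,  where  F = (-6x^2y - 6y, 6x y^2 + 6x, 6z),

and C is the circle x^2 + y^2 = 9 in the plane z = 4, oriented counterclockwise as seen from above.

Let S be the flat disk x^2 + y^2 ≤ 9 in the plane z = 4, with upward unit normal n̂ = ẑ. By Stokes' theorem,

    ∮_C F · dr = ∬_S (∇ × F) · n̂ dS = ∬_D (curl F)_z dA,

where D is the disk x^2 + y^2 ≤ 9.

Compute the curl of F = (-6x^2y - 6y, 6x y^2 + 6x, 6z):
    (∇ × F)_x = ∂F_z/∂y - ∂F_y/∂z = 0,
    (∇ × F)_y = ∂F_x/∂z - ∂F_z/∂x = 0,
    (∇ × F)_z = ∂F_y/∂x - ∂F_x/∂y = 6x^2 + 6y^2 + 12.

On z = 4, (curl F)_z = 6x^2 + 6y^2 + 12.

Convert to polar (x = r cos θ, y = r sin θ, dA = r dr dθ); the integrand becomes 6r^2 + 12, so

    ∬_D (curl F)_z dA = ∫_0^{2π} ∫_0^{3} (6r^2 + 12) · r dr dθ.

Inner (r from 0 to 3): 351/2.
Outer (θ from 0 to 2π): 351π.

Therefore ∮_C F · dr = 351π.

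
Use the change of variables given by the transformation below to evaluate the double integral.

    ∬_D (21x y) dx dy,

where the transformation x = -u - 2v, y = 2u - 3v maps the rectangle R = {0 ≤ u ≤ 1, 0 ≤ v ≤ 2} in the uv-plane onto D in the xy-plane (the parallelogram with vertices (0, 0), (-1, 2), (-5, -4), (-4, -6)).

Compute the Jacobian determinant of (x, y) with respect to (u, v):

    ∂(x,y)/∂(u,v) = | -1  -2 | = (-1)(-3) - (-2)(2) = 7.
                   | 2  -3 |

Its absolute value is |J| = 7 (the area scaling factor).

Substituting x = -u - 2v, y = 2u - 3v into the integrand,

    21x y → -42u^2 - 21u v + 126v^2,

so the integral becomes

    ∬_R (-42u^2 - 21u v + 126v^2) · |J| du dv = ∫_0^1 ∫_0^2 (-294u^2 - 147u v + 882v^2) dv du.

Inner (v): -588u^2 - 294u + 2352.
Outer (u): 2009.

Therefore ∬_D (21x y) dx dy = 2009.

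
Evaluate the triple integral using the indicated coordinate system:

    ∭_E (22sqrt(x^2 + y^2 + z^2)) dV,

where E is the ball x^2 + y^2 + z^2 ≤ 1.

In spherical coordinates, x = ρ sin(φ) cos(θ), y = ρ sin(φ) sin(θ), z = ρ cos(φ), and dV = ρ^2 sin(φ) dρ dφ dθ.

The integrand becomes 22ρ, so

    ∭_E (22sqrt(x^2 + y^2 + z^2)) dV = ∫_{0}^{2π} ∫_{0}^{π} ∫_{0}^{1} (22ρ) · ρ^2 sin(φ) dρ dφ dθ.

Inner (ρ): 11sin(φ)/2.
Middle (φ): 11.
Outer (θ): 22π.

Therefore the triple integral equals 22π.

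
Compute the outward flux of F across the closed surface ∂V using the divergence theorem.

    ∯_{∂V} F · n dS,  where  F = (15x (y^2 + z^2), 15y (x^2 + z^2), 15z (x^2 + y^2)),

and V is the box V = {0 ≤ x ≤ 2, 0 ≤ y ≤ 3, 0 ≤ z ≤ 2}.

By the divergence theorem,

    ∯_{∂V} F · n dS = ∭_V (∇ · F) dV.

Compute the divergence:
    ∇ · F = ∂F_x/∂x + ∂F_y/∂y + ∂F_z/∂z = 15y^2 + 15z^2 + 15x^2 + 15z^2 + 15x^2 + 15y^2 = 30x^2 + 30y^2 + 30z^2.

V is a rectangular box, so dV = dx dy dz with 0 ≤ x ≤ 2, 0 ≤ y ≤ 3, 0 ≤ z ≤ 2.

Integrate (30x^2 + 30y^2 + 30z^2) over V as an iterated integral:

    ∭_V (∇·F) dV = ∫_0^{2} ∫_0^{3} ∫_0^{2} (30x^2 + 30y^2 + 30z^2) dz dy dx.

Inner (z from 0 to 2): 60x^2 + 60y^2 + 80.
Middle (y from 0 to 3): 180x^2 + 780.
Outer (x from 0 to 2): 2040.

Therefore ∯_{∂V} F · n dS = 2040.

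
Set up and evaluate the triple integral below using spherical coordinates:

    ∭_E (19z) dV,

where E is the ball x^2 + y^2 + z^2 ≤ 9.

In spherical coordinates, x = ρ sin(φ) cos(θ), y = ρ sin(φ) sin(θ), z = ρ cos(φ), and dV = ρ^2 sin(φ) dρ dφ dθ.

The integrand becomes 19ρ cos(φ), so

    ∭_E (19z) dV = ∫_{0}^{2π} ∫_{0}^{π} ∫_{0}^{3} (19ρ cos(φ)) · ρ^2 sin(φ) dρ dφ dθ.

Inner (ρ): 1539sin(2φ)/8.
Middle (φ): 0.
Outer (θ): 0.

Therefore the triple integral equals 0.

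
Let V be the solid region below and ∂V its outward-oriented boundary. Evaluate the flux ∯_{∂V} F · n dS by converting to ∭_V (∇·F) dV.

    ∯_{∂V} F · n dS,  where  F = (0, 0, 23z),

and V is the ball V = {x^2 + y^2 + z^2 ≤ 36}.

By the divergence theorem,

    ∯_{∂V} F · n dS = ∭_V (∇ · F) dV.

Compute the divergence:
    ∇ · F = ∂F_x/∂x + ∂F_y/∂y + ∂F_z/∂z = 0 + 0 + 23 = 23.

In spherical coordinates, x = ρ sin(φ) cos(θ), y = ρ sin(φ) sin(θ), z = ρ cos(φ), dV = ρ^2 sin(φ) dρ dφ dθ, with 0 ≤ ρ ≤ 6, 0 ≤ φ ≤ π, 0 ≤ θ ≤ 2π.

The integrand, after substitution and multiplying by the volume element, becomes (23) · ρ^2 sin(φ), so

    ∭_V (∇·F) dV = ∫_0^{2π} ∫_0^{π} ∫_0^{6} (23) · ρ^2 sin(φ) dρ dφ dθ.

Inner (ρ from 0 to 6): 1656sin(φ).
Middle (φ from 0 to π): 3312.
Outer (θ from 0 to 2π): 6624π.

Therefore ∯_{∂V} F · n dS = 6624π.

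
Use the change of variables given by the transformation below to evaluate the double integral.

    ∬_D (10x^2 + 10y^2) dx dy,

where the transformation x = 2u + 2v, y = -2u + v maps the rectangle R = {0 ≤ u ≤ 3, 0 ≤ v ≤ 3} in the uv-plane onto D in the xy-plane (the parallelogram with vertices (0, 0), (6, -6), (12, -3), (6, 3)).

Compute the Jacobian determinant of (x, y) with respect to (u, v):

    ∂(x,y)/∂(u,v) = | 2  2 | = (2)(1) - (2)(-2) = 6.
                   | -2  1 |

Its absolute value is |J| = 6 (the area scaling factor).

Substituting x = 2u + 2v, y = -2u + v into the integrand,

    10x^2 + 10y^2 → 80u^2 + 40u v + 50v^2,

so the integral becomes

    ∬_R (80u^2 + 40u v + 50v^2) · |J| du dv = ∫_0^3 ∫_0^3 (480u^2 + 240u v + 300v^2) dv du.

Inner (v): 1440u^2 + 1080u + 2700.
Outer (u): 25920.

Therefore ∬_D (10x^2 + 10y^2) dx dy = 25920.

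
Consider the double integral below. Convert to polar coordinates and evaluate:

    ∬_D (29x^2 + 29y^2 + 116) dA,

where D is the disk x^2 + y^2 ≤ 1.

The region D is 0 ≤ r ≤ 1, 0 ≤ θ ≤ 2π in polar coordinates, where x = r cos(θ), y = r sin(θ), and dA = r dr dθ.

Under the substitution, the integrand becomes 29r^2 + 116, so

    ∬_D (29x^2 + 29y^2 + 116) dA = ∫_{0}^{2π} ∫_{0}^{1} (29r^2 + 116) · r dr dθ.

Inner integral (in r): ∫_{0}^{1} (29r^2 + 116) · r dr = 261/4.

Outer integral (in θ): ∫_{0}^{2π} (261/4) dθ = 261π/2.

Therefore ∬_D (29x^2 + 29y^2 + 116) dA = 261π/2.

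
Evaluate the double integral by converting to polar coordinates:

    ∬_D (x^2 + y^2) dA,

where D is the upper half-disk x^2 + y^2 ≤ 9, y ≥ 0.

The region D is 0 ≤ r ≤ 3, 0 ≤ θ ≤ π in polar coordinates, where x = r cos(θ), y = r sin(θ), and dA = r dr dθ.

Under the substitution, the integrand becomes r^2, so

    ∬_D (x^2 + y^2) dA = ∫_{0}^{π} ∫_{0}^{3} (r^2) · r dr dθ.

Inner integral (in r): ∫_{0}^{3} (r^2) · r dr = 81/4.

Outer integral (in θ): ∫_{0}^{π} (81/4) dθ = 81π/4.

Therefore ∬_D (x^2 + y^2) dA = 81π/4.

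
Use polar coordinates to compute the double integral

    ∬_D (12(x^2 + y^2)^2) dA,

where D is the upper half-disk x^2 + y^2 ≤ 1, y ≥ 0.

The region D is 0 ≤ r ≤ 1, 0 ≤ θ ≤ π in polar coordinates, where x = r cos(θ), y = r sin(θ), and dA = r dr dθ.

Under the substitution, the integrand becomes 12r^4, so

    ∬_D (12(x^2 + y^2)^2) dA = ∫_{0}^{π} ∫_{0}^{1} (12r^4) · r dr dθ.

Inner integral (in r): ∫_{0}^{1} (12r^4) · r dr = 2.

Outer integral (in θ): ∫_{0}^{π} (2) dθ = 2π.

Therefore ∬_D (12(x^2 + y^2)^2) dA = 2π.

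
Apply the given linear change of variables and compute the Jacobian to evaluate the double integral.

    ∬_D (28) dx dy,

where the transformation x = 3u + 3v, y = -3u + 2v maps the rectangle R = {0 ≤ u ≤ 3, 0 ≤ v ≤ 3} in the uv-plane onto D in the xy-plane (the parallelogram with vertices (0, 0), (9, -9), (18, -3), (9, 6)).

Compute the Jacobian determinant of (x, y) with respect to (u, v):

    ∂(x,y)/∂(u,v) = | 3  3 | = (3)(2) - (3)(-3) = 15.
                   | -3  2 |

Its absolute value is |J| = 15 (the area scaling factor).

Substituting x = 3u + 3v, y = -3u + 2v into the integrand,

    28 → 28,

so the integral becomes

    ∬_R (28) · |J| du dv = ∫_0^3 ∫_0^3 (420) dv du.

Inner (v): 1260.
Outer (u): 3780.

Therefore ∬_D (28) dx dy = 3780.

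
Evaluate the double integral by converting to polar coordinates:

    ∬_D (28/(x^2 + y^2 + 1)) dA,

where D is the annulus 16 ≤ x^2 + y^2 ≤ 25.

The region D is 4 ≤ r ≤ 5, 0 ≤ θ ≤ 2π in polar coordinates, where x = r cos(θ), y = r sin(θ), and dA = r dr dθ.

Under the substitution, the integrand becomes 28/(r^2 + 1), so

    ∬_D (28/(x^2 + y^2 + 1)) dA = ∫_{0}^{2π} ∫_{4}^{5} (28/(r^2 + 1)) · r dr dθ.

Inner integral (in r): ∫_{4}^{5} (28/(r^2 + 1)) · r dr = log(64509974703297150976/168377826559400929).

Outer integral (in θ): ∫_{0}^{2π} (log(64509974703297150976/168377826559400929)) dθ = log((64509974703297150976/168377826559400929)^(2π)).

Therefore ∬_D (28/(x^2 + y^2 + 1)) dA = log((64509974703297150976/168377826559400929)^(2π)).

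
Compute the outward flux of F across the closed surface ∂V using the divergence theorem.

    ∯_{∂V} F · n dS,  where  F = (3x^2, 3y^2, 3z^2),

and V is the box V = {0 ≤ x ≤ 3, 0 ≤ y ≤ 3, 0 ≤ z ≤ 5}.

By the divergence theorem,

    ∯_{∂V} F · n dS = ∭_V (∇ · F) dV.

Compute the divergence:
    ∇ · F = ∂F_x/∂x + ∂F_y/∂y + ∂F_z/∂z = 6x + 6y + 6z.

V is a rectangular box, so dV = dx dy dz with 0 ≤ x ≤ 3, 0 ≤ y ≤ 3, 0 ≤ z ≤ 5.

Integrate (6x + 6y + 6z) over V as an iterated integral:

    ∭_V (∇·F) dV = ∫_0^{3} ∫_0^{3} ∫_0^{5} (6x + 6y + 6z) dz dy dx.

Inner (z from 0 to 5): 30x + 30y + 75.
Middle (y from 0 to 3): 90x + 360.
Outer (x from 0 to 3): 1485.

Therefore ∯_{∂V} F · n dS = 1485.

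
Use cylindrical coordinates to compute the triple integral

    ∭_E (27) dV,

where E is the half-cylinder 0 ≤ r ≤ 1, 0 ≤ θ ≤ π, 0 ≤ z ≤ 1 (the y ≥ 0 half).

In cylindrical coordinates, x = r cos(θ), y = r sin(θ), z = z, and dV = r dr dθ dz.

The integrand becomes 27, so

    ∭_E (27) dV = ∫_{0}^{π} ∫_{0}^{1} ∫_{0}^{1} (27) · r dz dr dθ.

Inner (z): 27r.
Middle (r from 0 to 1): 27/2.
Outer (θ): 27π/2.

Therefore the triple integral equals 27π/2.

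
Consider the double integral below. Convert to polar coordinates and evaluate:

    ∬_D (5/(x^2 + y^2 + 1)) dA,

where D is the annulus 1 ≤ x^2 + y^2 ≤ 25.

The region D is 1 ≤ r ≤ 5, 0 ≤ θ ≤ 2π in polar coordinates, where x = r cos(θ), y = r sin(θ), and dA = r dr dθ.

Under the substitution, the integrand becomes 5/(r^2 + 1), so

    ∬_D (5/(x^2 + y^2 + 1)) dA = ∫_{0}^{2π} ∫_{1}^{5} (5/(r^2 + 1)) · r dr dθ.

Inner integral (in r): ∫_{1}^{5} (5/(r^2 + 1)) · r dr = 5log(13)/2.

Outer integral (in θ): ∫_{0}^{2π} (5log(13)/2) dθ = 5π log(13).

Therefore ∬_D (5/(x^2 + y^2 + 1)) dA = 5π log(13).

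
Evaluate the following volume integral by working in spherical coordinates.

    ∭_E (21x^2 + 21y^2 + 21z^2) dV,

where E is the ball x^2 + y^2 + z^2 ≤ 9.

In spherical coordinates, x = ρ sin(φ) cos(θ), y = ρ sin(φ) sin(θ), z = ρ cos(φ), and dV = ρ^2 sin(φ) dρ dφ dθ.

The integrand becomes 21ρ^2, so

    ∭_E (21x^2 + 21y^2 + 21z^2) dV = ∫_{0}^{2π} ∫_{0}^{π} ∫_{0}^{3} (21ρ^2) · ρ^2 sin(φ) dρ dφ dθ.

Inner (ρ): 5103sin(φ)/5.
Middle (φ): 10206/5.
Outer (θ): 20412π/5.

Therefore the triple integral equals 20412π/5.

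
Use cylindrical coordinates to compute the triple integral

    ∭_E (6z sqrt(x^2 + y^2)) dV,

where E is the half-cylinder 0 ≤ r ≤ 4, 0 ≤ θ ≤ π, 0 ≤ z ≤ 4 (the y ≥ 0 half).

In cylindrical coordinates, x = r cos(θ), y = r sin(θ), z = z, and dV = r dr dθ dz.

The integrand becomes 6r z, so

    ∭_E (6z sqrt(x^2 + y^2)) dV = ∫_{0}^{π} ∫_{0}^{4} ∫_{0}^{4} (6r z) · r dz dr dθ.

Inner (z): 48r^2.
Middle (r from 0 to 4): 1024.
Outer (θ): 1024π.

Therefore the triple integral equals 1024π.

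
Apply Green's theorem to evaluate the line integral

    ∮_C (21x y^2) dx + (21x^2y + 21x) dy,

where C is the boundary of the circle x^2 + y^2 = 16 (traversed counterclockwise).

Green's theorem converts the closed line integral into a double integral over the enclosed region D:

    ∮_C P dx + Q dy = ∬_D (∂Q/∂x - ∂P/∂y) dA.

Here P = 21x y^2, Q = 21x^2y + 21x, so

    ∂Q/∂x = 42x y + 21,    ∂P/∂y = 42x y,
    ∂Q/∂x - ∂P/∂y = 21.

D is the region x^2 + y^2 ≤ 16. Evaluating the double integral:

In polar coordinates (x = r cos θ, y = r sin θ, dA = r dr dθ) the integrand becomes 21, so

    ∬_D (21) dA = ∫_0^{2π} ∫_0^{4} (21) · r dr dθ.

Inner (r from 0 to 4): 168.
Outer (θ from 0 to 2π): 336π.

Therefore ∮_C P dx + Q dy = 336π.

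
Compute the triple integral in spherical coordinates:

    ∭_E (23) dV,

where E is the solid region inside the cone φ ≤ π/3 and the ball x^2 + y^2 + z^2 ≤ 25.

In spherical coordinates, x = ρ sin(φ) cos(θ), y = ρ sin(φ) sin(θ), z = ρ cos(φ), and dV = ρ^2 sin(φ) dρ dφ dθ.

The integrand becomes 23, so

    ∭_E (23) dV = ∫_{0}^{2π} ∫_{0}^{π/3} ∫_{0}^{5} (23) · ρ^2 sin(φ) dρ dφ dθ.

Inner (ρ): 2875sin(φ)/3.
Middle (φ): 2875/6.
Outer (θ): 2875π/3.

Therefore the triple integral equals 2875π/3.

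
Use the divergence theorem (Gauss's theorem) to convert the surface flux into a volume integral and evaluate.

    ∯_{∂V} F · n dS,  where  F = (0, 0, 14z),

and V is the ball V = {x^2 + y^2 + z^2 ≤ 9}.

By the divergence theorem,

    ∯_{∂V} F · n dS = ∭_V (∇ · F) dV.

Compute the divergence:
    ∇ · F = ∂F_x/∂x + ∂F_y/∂y + ∂F_z/∂z = 0 + 0 + 14 = 14.

In spherical coordinates, x = ρ sin(φ) cos(θ), y = ρ sin(φ) sin(θ), z = ρ cos(φ), dV = ρ^2 sin(φ) dρ dφ dθ, with 0 ≤ ρ ≤ 3, 0 ≤ φ ≤ π, 0 ≤ θ ≤ 2π.

The integrand, after substitution and multiplying by the volume element, becomes (14) · ρ^2 sin(φ), so

    ∭_V (∇·F) dV = ∫_0^{2π} ∫_0^{π} ∫_0^{3} (14) · ρ^2 sin(φ) dρ dφ dθ.

Inner (ρ from 0 to 3): 126sin(φ).
Middle (φ from 0 to π): 252.
Outer (θ from 0 to 2π): 504π.

Therefore ∯_{∂V} F · n dS = 504π.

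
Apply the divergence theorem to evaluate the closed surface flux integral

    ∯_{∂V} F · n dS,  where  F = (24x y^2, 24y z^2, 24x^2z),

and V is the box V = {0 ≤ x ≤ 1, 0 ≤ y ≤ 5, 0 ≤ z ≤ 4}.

By the divergence theorem,

    ∯_{∂V} F · n dS = ∭_V (∇ · F) dV.

Compute the divergence:
    ∇ · F = ∂F_x/∂x + ∂F_y/∂y + ∂F_z/∂z = 24y^2 + 24z^2 + 24x^2 = 24x^2 + 24y^2 + 24z^2.

V is a rectangular box, so dV = dx dy dz with 0 ≤ x ≤ 1, 0 ≤ y ≤ 5, 0 ≤ z ≤ 4.

Integrate (24x^2 + 24y^2 + 24z^2) over V as an iterated integral:

    ∭_V (∇·F) dV = ∫_0^{1} ∫_0^{5} ∫_0^{4} (24x^2 + 24y^2 + 24z^2) dz dy dx.

Inner (z from 0 to 4): 96x^2 + 96y^2 + 512.
Middle (y from 0 to 5): 480x^2 + 6560.
Outer (x from 0 to 1): 6720.

Therefore ∯_{∂V} F · n dS = 6720.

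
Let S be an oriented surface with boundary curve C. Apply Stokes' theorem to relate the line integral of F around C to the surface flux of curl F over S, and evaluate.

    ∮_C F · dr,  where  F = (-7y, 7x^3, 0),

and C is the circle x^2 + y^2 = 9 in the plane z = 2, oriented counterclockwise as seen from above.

Let S be the flat disk x^2 + y^2 ≤ 9 in the plane z = 2, with upward unit normal n̂ = ẑ. By Stokes' theorem,

    ∮_C F · dr = ∬_S (∇ × F) · n̂ dS = ∬_D (curl F)_z dA,

where D is the disk x^2 + y^2 ≤ 9.

Compute the curl of F = (-7y, 7x^3, 0):
    (∇ × F)_x = ∂F_z/∂y - ∂F_y/∂z = 0,
    (∇ × F)_y = ∂F_x/∂z - ∂F_z/∂x = 0,
    (∇ × F)_z = ∂F_y/∂x - ∂F_x/∂y = 21x^2 + 7.

On z = 2, (curl F)_z = 21x^2 + 7.

Convert to polar (x = r cos θ, y = r sin θ, dA = r dr dθ); the integrand becomes 21r^2cos(θ)^2 + 7, so

    ∬_D (curl F)_z dA = ∫_0^{2π} ∫_0^{3} (21r^2cos(θ)^2 + 7) · r dr dθ.

Inner (r from 0 to 3): 1701cos(θ)^2/4 + 63/2.
Outer (θ from 0 to 2π): 1953π/4.

Therefore ∮_C F · dr = 1953π/4.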